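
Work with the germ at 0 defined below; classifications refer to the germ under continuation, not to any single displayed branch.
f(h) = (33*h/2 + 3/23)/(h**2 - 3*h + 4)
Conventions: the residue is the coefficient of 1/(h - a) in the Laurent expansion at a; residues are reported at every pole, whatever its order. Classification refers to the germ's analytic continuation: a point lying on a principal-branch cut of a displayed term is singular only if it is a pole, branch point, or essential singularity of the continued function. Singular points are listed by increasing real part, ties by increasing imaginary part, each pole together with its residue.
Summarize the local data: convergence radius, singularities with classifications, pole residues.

Radius of convergence at 0: 2.
At (3/2) - ((1/2)*sqrt(7))*i: a pole of order 1; residue (33/4) + ((327/92)*sqrt(7))*i.
At (3/2) + ((1/2)*sqrt(7))*i: a pole of order 1; residue (33/4) - ((327/92)*sqrt(7))*i.

Denominator factor (h**2 - 3*h + 4): discriminant -7, complex-conjugate roots (3/2) + ((1/2)*sqrt(7))*i and (3/2) - ((1/2)*sqrt(7))*i; poles of order 1, moduli 2 and 2.
The radius of convergence is the smallest modulus among the singular points: 2.
The factor h**2 - 3*h + 4 splits as (h - a)(h - a') with a = (3/2) - ((1/2)*sqrt(7))*i, a' = (3/2) + ((1/2)*sqrt(7))*i. At the order-1 pole a set g(h) = (h - a)*f(h) = [33*h/2 + 3/23] / (h - a').
Simple pole: residue = g(a) at a = (3/2) - ((1/2)*sqrt(7))*i, which is (33/4) + ((327/92)*sqrt(7))*i.
The factor h**2 - 3*h + 4 splits as (h - a)(h - a') with a = (3/2) + ((1/2)*sqrt(7))*i, a' = (3/2) - ((1/2)*sqrt(7))*i. At the order-1 pole a set g(h) = (h - a)*f(h) = [33*h/2 + 3/23] / (h - a').
Simple pole: residue = g(a) at a = (3/2) + ((1/2)*sqrt(7))*i, which is (33/4) - ((327/92)*sqrt(7))*i.
List the singular points by increasing real part (a conjugate pair: the negative imaginary part first).


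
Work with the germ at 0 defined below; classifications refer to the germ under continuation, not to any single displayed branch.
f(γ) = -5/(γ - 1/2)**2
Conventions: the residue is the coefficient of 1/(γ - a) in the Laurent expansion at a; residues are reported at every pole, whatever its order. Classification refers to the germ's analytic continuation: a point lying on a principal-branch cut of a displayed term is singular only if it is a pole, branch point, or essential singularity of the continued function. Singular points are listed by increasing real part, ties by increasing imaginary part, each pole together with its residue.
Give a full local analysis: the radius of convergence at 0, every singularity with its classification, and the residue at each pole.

Radius of convergence at 0: 1/2.
At 1/2: a pole of order 2; residue 0.

Denominator factor (γ - 1/2)^2: pole of order 2 at 1/2, modulus 1/2.
The radius of convergence is the smallest modulus among the singular points: 1/2.
At the order-2 pole 1/2 set g(γ) = (γ - (1/2))^2*f(γ) = -5.
Order-2 pole: residue = g'(a); g'(1/2) = 0, so the residue is 0.


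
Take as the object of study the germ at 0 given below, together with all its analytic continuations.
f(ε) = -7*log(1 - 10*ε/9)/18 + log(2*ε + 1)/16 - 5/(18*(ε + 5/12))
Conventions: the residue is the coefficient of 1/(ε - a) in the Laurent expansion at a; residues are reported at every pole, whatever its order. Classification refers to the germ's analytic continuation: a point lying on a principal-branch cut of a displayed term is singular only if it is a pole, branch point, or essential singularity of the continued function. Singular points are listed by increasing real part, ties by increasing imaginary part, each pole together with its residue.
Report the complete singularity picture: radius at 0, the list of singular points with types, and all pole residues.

Denominator factor (ε + 5/12): pole of order 1 at -5/12, modulus 5/12.
Branch term (-7/18)*log(1 - ε/(9/10)): its argument vanishes at ε = 9/10, a logarithmic branch point, modulus 9/10.
Branch term (1/16)*log(1 - ε/(-1/2)): its argument vanishes at ε = -1/2, a logarithmic branch point, modulus 1/2.
The radius of convergence is the smallest modulus among the singular points: 5/12.
The branch terms are analytic at -5/12 and contribute nothing to the residue; only the rational part matters.
At the order-1 pole -5/12 set g(ε) = (ε - (-5/12))*(rational part) = -5/18.
Simple pole: residue = g(a) at a = -5/12, which is -5/18.
List the singular points by increasing real part (a conjugate pair: the negative imaginary part first).

Radius of convergence at 0: 5/12.
At -1/2: a logarithmic branch point.
At -5/12: a pole of order 1; residue -5/18.
At 9/10: a logarithmic branch point.


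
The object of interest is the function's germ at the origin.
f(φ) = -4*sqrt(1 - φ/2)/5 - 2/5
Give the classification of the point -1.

The point is a regular point.

There is no denominator, hence no pole anywhere.
Branch term sqrt(1 - φ/(2)): argument at -1 is 3/2, nonzero, so -1 is not its branch point (a point on a principal cut is still regular for the continued germ).
So the germ continues analytically to -1.


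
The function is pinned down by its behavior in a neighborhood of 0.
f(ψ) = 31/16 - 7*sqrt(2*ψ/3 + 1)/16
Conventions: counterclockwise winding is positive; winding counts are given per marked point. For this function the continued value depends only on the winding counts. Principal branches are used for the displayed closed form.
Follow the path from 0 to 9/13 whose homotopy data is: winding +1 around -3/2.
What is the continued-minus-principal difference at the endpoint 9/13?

Continued minus principal equals (7/104)*sqrt(247).

The rational part is single-valued and drops out of the difference; each branch term changes only by its own monodromy.
(-7/16)*sqrt(1 - ψ/(-3/2)): winding +1 is odd, the square root flips sign, contributing -2*(-7/16)*sqrt(1 - (9/13)/(-3/2)) = -2*(-7/16)*sqrt(19/13) = (7/104)*sqrt(247).
Summing the contributions at ψ = 9/13 gives (7/104)*sqrt(247).


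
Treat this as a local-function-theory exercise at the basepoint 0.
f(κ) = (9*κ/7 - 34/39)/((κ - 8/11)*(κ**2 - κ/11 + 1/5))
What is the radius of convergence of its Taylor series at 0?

Denominator factor (κ**2 - κ/11 + 1/5): discriminant -479/605, complex-conjugate roots (1/22) + ((1/110)*sqrt(2395))*i and (1/22) - ((1/110)*sqrt(2395))*i; poles of order 1, moduli (1/5)*sqrt(5) and (1/5)*sqrt(5).
Denominator factor (κ - 8/11): pole of order 1 at 8/11, modulus 8/11.
The radius of convergence is the smallest modulus among the singular points: (1/5)*sqrt(5).

The radius of convergence is (1/5)*sqrt(5).


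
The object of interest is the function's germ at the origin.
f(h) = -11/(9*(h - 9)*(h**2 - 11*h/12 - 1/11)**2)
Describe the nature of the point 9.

The point is a pole of order 1.

The denominator factor h - 9 vanishes at 9 and appears to the power 1; the numerator there equals -11/9, nonzero, and no other factor vanishes.
Hence a pole whose order is the multiplicity, 1.


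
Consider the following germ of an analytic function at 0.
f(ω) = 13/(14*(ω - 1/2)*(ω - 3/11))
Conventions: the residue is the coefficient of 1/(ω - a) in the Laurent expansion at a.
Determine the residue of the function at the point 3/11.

At the order-1 pole 3/11 set g(ω) = (ω - (3/11))*f(ω) = 13/(14*(ω - 1/2)).
Simple pole: residue = g(a) at a = 3/11, which is -143/35.

The residue is -143/35.


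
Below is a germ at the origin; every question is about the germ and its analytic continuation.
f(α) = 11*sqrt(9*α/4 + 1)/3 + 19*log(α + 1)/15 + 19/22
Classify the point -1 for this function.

The point is a logarithmic branch point.

The term (19/15)*log(1 - α/(-1)) has argument 1 - -1/(-1) = 0 at -1: a logarithmic (infinitely-sheeted) branch point; the remaining terms are analytic or single-valued there.


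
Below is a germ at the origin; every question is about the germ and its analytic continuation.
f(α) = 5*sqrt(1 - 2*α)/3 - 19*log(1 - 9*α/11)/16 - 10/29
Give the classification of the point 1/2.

The point is an algebraic (square-root) branch point.

The term (5/3)*sqrt(1 - α/(1/2)) has argument 1 - 1/2/(1/2) = 0 at 1/2: a square-root (algebraic, two-sheeted) branch point; the remaining terms are analytic or single-valued there.


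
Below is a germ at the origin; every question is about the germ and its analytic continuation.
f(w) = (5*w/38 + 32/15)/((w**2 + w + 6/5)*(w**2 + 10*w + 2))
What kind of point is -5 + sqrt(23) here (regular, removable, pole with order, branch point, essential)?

The denominator factor w**2 + 10*w + 2 vanishes at -5 + sqrt(23) and appears to the power 1; the numerator there equals 841/570 + (5/38)*sqrt(23), nonzero, and no other factor vanishes.
Hence a pole whose order is the multiplicity, 1.

The point is a pole of order 1.


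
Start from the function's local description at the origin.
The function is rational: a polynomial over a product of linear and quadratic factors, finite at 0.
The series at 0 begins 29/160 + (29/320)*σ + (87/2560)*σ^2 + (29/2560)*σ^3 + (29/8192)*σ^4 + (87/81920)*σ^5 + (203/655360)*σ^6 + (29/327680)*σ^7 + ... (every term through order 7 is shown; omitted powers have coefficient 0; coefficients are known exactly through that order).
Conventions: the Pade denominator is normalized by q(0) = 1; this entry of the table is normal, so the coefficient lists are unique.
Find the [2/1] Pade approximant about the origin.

Taylor coefficients needed (read off): a_0 = 29/160, a_1 = 29/320, a_2 = 87/2560, a_3 = 29/2560.
Write the denominator as Q(σ) = 1 + q1*σ. Requiring Q*f - P = O(σ^4) with deg P <= 2 kills the coefficients of σ^3..σ^3 in Q*f:
  σ^3: a_3 + q1*a_2 = 0, i.e. 29/2560 + (87/2560)*q1 = 0.
Solving this linear system: q1 = -1/3.
The numerator is Q*f truncated at degree 2: P0 = a_0 = 29/160; P1 = a_1 + q1*a_0 = 29/960; P2 = a_2 + q1*a_1 = 29/7680.

The Pade approximant has numerator coefficients [29/160, 29/960, 29/7680]; denominator coefficients [1, -1/3].


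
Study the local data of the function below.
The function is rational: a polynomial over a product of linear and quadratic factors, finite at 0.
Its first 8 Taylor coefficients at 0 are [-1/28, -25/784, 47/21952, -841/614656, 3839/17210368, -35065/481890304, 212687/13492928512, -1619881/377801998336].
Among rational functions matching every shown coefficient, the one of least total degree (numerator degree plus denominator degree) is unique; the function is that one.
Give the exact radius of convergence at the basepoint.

No rational of total degree below 3 reproduces all 8 coefficients; solving the [1/2] Pade equations on them gives f(v) = (v + 1)/((v - 7)*(v + 4)), whose expansion matches every shown term.
Denominator factor (v - 7): pole of order 1 at 7, modulus 7.
Denominator factor (v + 4): pole of order 1 at -4, modulus 4.
The radius of convergence is the smallest modulus among the singular points: 4.

The radius of convergence is 4.


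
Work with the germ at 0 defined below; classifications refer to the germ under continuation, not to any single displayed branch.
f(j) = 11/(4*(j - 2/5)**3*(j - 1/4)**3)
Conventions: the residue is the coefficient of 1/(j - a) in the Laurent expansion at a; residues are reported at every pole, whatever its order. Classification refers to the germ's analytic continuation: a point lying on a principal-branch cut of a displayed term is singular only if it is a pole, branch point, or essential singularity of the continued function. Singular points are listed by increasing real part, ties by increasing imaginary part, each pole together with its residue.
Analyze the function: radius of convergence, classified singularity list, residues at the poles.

Denominator factor (j - 1/4)^3: pole of order 3 at 1/4, modulus 1/4.
Denominator factor (j - 2/5)^3: pole of order 3 at 2/5, modulus 2/5.
The radius of convergence is the smallest modulus among the singular points: 1/4.
At the order-3 pole 1/4 set g(j) = (j - (1/4))^3*f(j) = 11/(4*(j - 2/5)**3).
Order-3 pole: residue = g''(a)/2; g''(1/4) = -35200000/81, so the residue is -17600000/81.
At the order-3 pole 2/5 set g(j) = (j - (2/5))^3*f(j) = 11/(4*(j - 1/4)**3).
Order-3 pole: residue = g''(a)/2; g''(2/5) = 35200000/81, so the residue is 17600000/81.
List the singular points by increasing real part (a conjugate pair: the negative imaginary part first).

Radius of convergence at 0: 1/4.
At 1/4: a pole of order 3; residue -17600000/81.
At 2/5: a pole of order 3; residue 17600000/81.


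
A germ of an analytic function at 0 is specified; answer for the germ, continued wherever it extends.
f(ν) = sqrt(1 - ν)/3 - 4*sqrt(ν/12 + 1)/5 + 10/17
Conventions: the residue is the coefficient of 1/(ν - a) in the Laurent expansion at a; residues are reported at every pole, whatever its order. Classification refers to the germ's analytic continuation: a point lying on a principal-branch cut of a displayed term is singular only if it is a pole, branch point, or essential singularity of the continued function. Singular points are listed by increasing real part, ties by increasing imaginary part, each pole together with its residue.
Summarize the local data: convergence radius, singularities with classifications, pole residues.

Radius of convergence at 0: 1.
At -12: an algebraic (square-root) branch point.
At 1: an algebraic (square-root) branch point.

Branch term (1/3)*sqrt(1 - ν/(1)): its argument vanishes at ν = 1, a square-root branch point, modulus 1.
Branch term (-4/5)*sqrt(1 - ν/(-12)): its argument vanishes at ν = -12, a square-root branch point, modulus 12.
The radius of convergence is the smallest modulus among the singular points: 1.
List the singular points by increasing real part (a conjugate pair: the negative imaginary part first).


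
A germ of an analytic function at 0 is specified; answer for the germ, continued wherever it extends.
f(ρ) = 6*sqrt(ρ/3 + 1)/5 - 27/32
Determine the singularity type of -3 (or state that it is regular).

The point is an algebraic (square-root) branch point.

The term (6/5)*sqrt(1 - ρ/(-3)) has argument 1 - -3/(-3) = 0 at -3: a square-root (algebraic, two-sheeted) branch point; the remaining terms are analytic or single-valued there.


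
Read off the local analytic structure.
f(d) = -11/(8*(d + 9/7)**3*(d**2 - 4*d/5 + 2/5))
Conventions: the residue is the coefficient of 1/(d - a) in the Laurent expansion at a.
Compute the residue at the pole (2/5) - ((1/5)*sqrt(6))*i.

The residue is (268045239/1377180400) - ((578555593/8263082400)*sqrt(6))*i.

The factor d**2 - 4*d/5 + 2/5 splits as (d - a)(d - a') with a = (2/5) - ((1/5)*sqrt(6))*i, a' = (2/5) + ((1/5)*sqrt(6))*i. At the order-1 pole a set g(d) = (d - a)*f(d) = [-11/(8*(d + 9/7)**3)] / (d - a').
Simple pole: residue = g(a) at a = (2/5) - ((1/5)*sqrt(6))*i, which is (268045239/1377180400) - ((578555593/8263082400)*sqrt(6))*i.


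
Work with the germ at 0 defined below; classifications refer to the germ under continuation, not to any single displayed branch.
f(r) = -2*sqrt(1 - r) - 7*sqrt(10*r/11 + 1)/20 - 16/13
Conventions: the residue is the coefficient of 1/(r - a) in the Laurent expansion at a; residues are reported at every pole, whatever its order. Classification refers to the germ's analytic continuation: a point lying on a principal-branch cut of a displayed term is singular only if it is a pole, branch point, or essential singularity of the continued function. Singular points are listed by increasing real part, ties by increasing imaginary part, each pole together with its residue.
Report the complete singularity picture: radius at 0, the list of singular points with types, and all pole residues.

Branch term (-2)*sqrt(1 - r/(1)): its argument vanishes at r = 1, a square-root branch point, modulus 1.
Branch term (-7/20)*sqrt(1 - r/(-11/10)): its argument vanishes at r = -11/10, a square-root branch point, modulus 11/10.
The radius of convergence is the smallest modulus among the singular points: 1.
List the singular points by increasing real part (a conjugate pair: the negative imaginary part first).

Radius of convergence at 0: 1.
At -11/10: an algebraic (square-root) branch point.
At 1: an algebraic (square-root) branch point.


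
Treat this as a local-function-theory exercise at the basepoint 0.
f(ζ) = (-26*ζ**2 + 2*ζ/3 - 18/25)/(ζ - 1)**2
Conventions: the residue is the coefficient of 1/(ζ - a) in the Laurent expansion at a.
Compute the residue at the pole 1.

The residue is -154/3.

At the order-2 pole 1 set g(ζ) = (ζ - (1))^2*f(ζ) = -26*ζ**2 + 2*ζ/3 - 18/25.
Order-2 pole: residue = g'(a); g'(1) = -154/3, so the residue is -154/3.


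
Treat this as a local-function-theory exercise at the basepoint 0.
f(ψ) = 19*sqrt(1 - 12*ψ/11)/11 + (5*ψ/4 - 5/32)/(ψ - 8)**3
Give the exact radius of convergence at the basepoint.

Denominator factor (ψ - 8)^3: pole of order 3 at 8, modulus 8.
Branch term (19/11)*sqrt(1 - ψ/(11/12)): its argument vanishes at ψ = 11/12, a square-root branch point, modulus 11/12.
The radius of convergence is the smallest modulus among the singular points: 11/12.

The radius of convergence is 11/12.


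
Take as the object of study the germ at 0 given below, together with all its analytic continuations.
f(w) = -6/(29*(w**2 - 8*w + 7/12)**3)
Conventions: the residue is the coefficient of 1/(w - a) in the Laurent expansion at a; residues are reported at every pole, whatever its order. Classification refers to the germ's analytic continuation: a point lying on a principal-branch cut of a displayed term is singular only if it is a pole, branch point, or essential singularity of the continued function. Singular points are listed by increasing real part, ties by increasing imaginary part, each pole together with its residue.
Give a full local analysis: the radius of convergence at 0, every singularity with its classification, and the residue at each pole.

Radius of convergence at 0: 4 - (1/6)*sqrt(555).
At 4 - (1/6)*sqrt(555): a pole of order 3; residue (324/183617125)*sqrt(555).
At 4 + (1/6)*sqrt(555): a pole of order 3; residue -(324/183617125)*sqrt(555).

Denominator factor (w**2 - 8*w + 7/12)^3: discriminant 185/3, real irrational roots 4 + (1/6)*sqrt(555) and 4 - (1/6)*sqrt(555); poles of order 3, moduli 4 + (1/6)*sqrt(555) and 4 - (1/6)*sqrt(555).
The radius of convergence is the smallest modulus among the singular points: 4 - (1/6)*sqrt(555).
The factor w**2 - 8*w + 7/12 splits as (w - a)(w - a') with a = 4 - (1/6)*sqrt(555), a' = 4 + (1/6)*sqrt(555). At the order-3 pole a set g(w) = (w - a)^3*f(w) = [-6/29] / (w - a')^3.
Order-3 pole: residue = g''(a)/2; g''(4 - (1/6)*sqrt(555)) = (648/183617125)*sqrt(555), so the residue is (324/183617125)*sqrt(555).
The factor w**2 - 8*w + 7/12 splits as (w - a)(w - a') with a = 4 + (1/6)*sqrt(555), a' = 4 - (1/6)*sqrt(555). At the order-3 pole a set g(w) = (w - a)^3*f(w) = [-6/29] / (w - a')^3.
Order-3 pole: residue = g''(a)/2; g''(4 + (1/6)*sqrt(555)) = -(648/183617125)*sqrt(555), so the residue is -(324/183617125)*sqrt(555).
List the singular points by increasing real part (a conjugate pair: the negative imaginary part first).


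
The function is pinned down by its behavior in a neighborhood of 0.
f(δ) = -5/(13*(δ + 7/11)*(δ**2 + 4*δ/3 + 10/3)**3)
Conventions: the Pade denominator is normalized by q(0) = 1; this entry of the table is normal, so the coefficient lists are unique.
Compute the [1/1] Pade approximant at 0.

Taylor coefficients needed (expand at 0): a_0 = -297/18200, a_1 = 28809/637000, a_2 = -3212649/44590000.
Write the denominator as Q(δ) = 1 + q1*δ. Requiring Q*f - P = O(δ^3) with deg P <= 1 kills the coefficients of δ^2..δ^2 in Q*f:
  δ^2: a_2 + q1*a_1 = 0, i.e. -3212649/44590000 + (28809/637000)*q1 = 0.
Solving this linear system: q1 = 10817/6790.
The numerator is Q*f truncated at degree 1: P0 = a_0 = -297/18200; P1 = a_1 + q1*a_0 = 339471/17654000.

The Pade approximant has numerator coefficients [-297/18200, 339471/17654000]; denominator coefficients [1, 10817/6790].


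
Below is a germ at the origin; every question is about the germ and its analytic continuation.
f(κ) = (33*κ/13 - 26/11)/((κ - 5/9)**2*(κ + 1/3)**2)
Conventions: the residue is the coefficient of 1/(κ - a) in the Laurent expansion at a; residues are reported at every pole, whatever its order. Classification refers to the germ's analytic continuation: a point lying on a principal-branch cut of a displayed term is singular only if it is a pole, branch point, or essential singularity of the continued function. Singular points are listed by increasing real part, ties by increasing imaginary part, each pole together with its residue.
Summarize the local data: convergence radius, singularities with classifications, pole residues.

Radius of convergence at 0: 1/3.
At -1/3: a pole of order 2; residue -216999/36608.
At 5/9: a pole of order 2; residue 216999/36608.

Denominator factor (κ + 1/3)^2: pole of order 2 at -1/3, modulus 1/3.
Denominator factor (κ - 5/9)^2: pole of order 2 at 5/9, modulus 5/9.
The radius of convergence is the smallest modulus among the singular points: 1/3.
At the order-2 pole -1/3 set g(κ) = (κ - (-1/3))^2*f(κ) = (33*κ/13 - 26/11)/(κ - 5/9)**2.
Order-2 pole: residue = g'(a); g'(-1/3) = -216999/36608, so the residue is -216999/36608.
At the order-2 pole 5/9 set g(κ) = (κ - (5/9))^2*f(κ) = (33*κ/13 - 26/11)/(κ + 1/3)**2.
Order-2 pole: residue = g'(a); g'(5/9) = 216999/36608, so the residue is 216999/36608.
List the singular points by increasing real part (a conjugate pair: the negative imaginary part first).


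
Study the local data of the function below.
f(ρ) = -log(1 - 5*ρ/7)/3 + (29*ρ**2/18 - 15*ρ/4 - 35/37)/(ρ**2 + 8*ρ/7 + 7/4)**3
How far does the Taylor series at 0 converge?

The radius of convergence is (1/2)*sqrt(7).

Denominator factor (ρ**2 + 8*ρ/7 + 7/4)^3: discriminant -279/49, complex-conjugate roots (-4/7) + ((3/14)*sqrt(31))*i and (-4/7) - ((3/14)*sqrt(31))*i; poles of order 3, moduli (1/2)*sqrt(7) and (1/2)*sqrt(7).
Branch term (-1/3)*log(1 - ρ/(7/5)): its argument vanishes at ρ = 7/5, a logarithmic branch point, modulus 7/5.
The radius of convergence is the smallest modulus among the singular points: (1/2)*sqrt(7).


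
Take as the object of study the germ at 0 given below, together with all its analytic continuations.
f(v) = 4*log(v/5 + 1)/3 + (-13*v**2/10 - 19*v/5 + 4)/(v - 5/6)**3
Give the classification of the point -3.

The point is a regular point.

Denominator factors: v - 5/6 = -23/6 at v = -3 — none vanishes.
Branch term log(1 - v/(-5)): argument at -3 is 2/5, nonzero, so -3 is not its branch point (a point on a principal cut is still regular for the continued germ).
So the germ continues analytically to -3.


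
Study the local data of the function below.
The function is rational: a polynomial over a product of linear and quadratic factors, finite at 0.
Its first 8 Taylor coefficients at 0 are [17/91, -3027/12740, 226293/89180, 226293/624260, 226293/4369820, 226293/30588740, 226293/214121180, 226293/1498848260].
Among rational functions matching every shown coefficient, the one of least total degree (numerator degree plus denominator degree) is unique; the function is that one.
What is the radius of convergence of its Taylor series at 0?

No rational of total degree below 3 reproduces all 8 coefficients; solving the [2/1] Pade equations on them gives f(κ) = (-18*κ**2 + 37*κ/20 - 17/13)/(κ - 7), whose expansion matches every shown term.
Denominator factor (κ - 7): pole of order 1 at 7, modulus 7.
The radius of convergence is the smallest modulus among the singular points: 7.

The radius of convergence is 7.


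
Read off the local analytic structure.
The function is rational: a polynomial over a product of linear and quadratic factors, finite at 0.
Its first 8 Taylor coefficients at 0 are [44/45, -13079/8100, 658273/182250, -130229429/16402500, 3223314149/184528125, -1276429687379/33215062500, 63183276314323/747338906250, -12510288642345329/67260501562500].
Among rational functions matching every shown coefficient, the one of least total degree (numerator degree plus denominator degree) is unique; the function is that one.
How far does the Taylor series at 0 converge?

No rational of total degree below 3 reproduces all 8 coefficients; solving the [1/2] Pade equations on them gives f(χ) = (-7*χ/4 - 4)/((χ - 9)*(χ + 5/11)), whose expansion matches every shown term.
Denominator factor (χ + 5/11): pole of order 1 at -5/11, modulus 5/11.
Denominator factor (χ - 9): pole of order 1 at 9, modulus 9.
The radius of convergence is the smallest modulus among the singular points: 5/11.

The radius of convergence is 5/11.


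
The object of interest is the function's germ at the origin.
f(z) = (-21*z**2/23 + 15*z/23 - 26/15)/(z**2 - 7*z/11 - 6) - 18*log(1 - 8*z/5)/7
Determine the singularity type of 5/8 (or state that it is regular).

The point is a logarithmic branch point.

The term (-18/7)*log(1 - z/(5/8)) has argument 1 - 5/8/(5/8) = 0 at 5/8: a logarithmic (infinitely-sheeted) branch point; the remaining terms are analytic or single-valued there.


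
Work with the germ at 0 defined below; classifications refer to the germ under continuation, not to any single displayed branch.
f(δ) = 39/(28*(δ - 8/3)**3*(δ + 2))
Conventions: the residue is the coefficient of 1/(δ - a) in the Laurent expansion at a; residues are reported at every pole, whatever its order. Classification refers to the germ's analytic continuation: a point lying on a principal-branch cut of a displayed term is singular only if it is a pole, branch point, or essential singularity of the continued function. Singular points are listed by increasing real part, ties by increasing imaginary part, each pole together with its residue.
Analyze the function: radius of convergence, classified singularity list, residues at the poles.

Radius of convergence at 0: 2.
At -2: a pole of order 1; residue -1053/76832.
At 8/3: a pole of order 3; residue 1053/76832.

Denominator factor (δ - 8/3)^3: pole of order 3 at 8/3, modulus 8/3.
Denominator factor (δ + 2): pole of order 1 at -2, modulus 2.
The radius of convergence is the smallest modulus among the singular points: 2.
At the order-1 pole -2 set g(δ) = (δ - (-2))*f(δ) = 39/(28*(δ - 8/3)**3).
Simple pole: residue = g(a) at a = -2, which is -1053/76832.
At the order-3 pole 8/3 set g(δ) = (δ - (8/3))^3*f(δ) = 39/(28*(δ + 2)).
Order-3 pole: residue = g''(a)/2; g''(8/3) = 1053/38416, so the residue is 1053/76832.
List the singular points by increasing real part (a conjugate pair: the negative imaginary part first).


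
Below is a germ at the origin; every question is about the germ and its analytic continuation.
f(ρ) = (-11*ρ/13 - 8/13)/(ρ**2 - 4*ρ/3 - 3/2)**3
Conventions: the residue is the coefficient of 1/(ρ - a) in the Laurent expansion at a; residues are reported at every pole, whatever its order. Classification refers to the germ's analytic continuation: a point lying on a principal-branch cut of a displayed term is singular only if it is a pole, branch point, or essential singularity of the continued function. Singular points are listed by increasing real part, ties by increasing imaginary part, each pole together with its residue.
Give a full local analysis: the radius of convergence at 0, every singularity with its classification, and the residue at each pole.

Denominator factor (ρ**2 - 4*ρ/3 - 3/2)^3: discriminant 70/9, real irrational roots 2/3 + (1/6)*sqrt(70) and 2/3 - (1/6)*sqrt(70); poles of order 3, moduli 2/3 + (1/6)*sqrt(70) and -2/3 + (1/6)*sqrt(70).
The radius of convergence is the smallest modulus among the singular points: -2/3 + (1/6)*sqrt(70).
The factor ρ**2 - 4*ρ/3 - 3/2 splits as (ρ - a)(ρ - a') with a = 2/3 - (1/6)*sqrt(70), a' = 2/3 + (1/6)*sqrt(70). At the order-3 pole a set g(ρ) = (ρ - a)^3*f(ρ) = [-11*ρ/13 - 8/13] / (ρ - a')^3.
Order-3 pole: residue = g''(a)/2; g''(2/3 - (1/6)*sqrt(70)) = (5589/557375)*sqrt(70), so the residue is (5589/1114750)*sqrt(70).
The factor ρ**2 - 4*ρ/3 - 3/2 splits as (ρ - a)(ρ - a') with a = 2/3 + (1/6)*sqrt(70), a' = 2/3 - (1/6)*sqrt(70). At the order-3 pole a set g(ρ) = (ρ - a)^3*f(ρ) = [-11*ρ/13 - 8/13] / (ρ - a')^3.
Order-3 pole: residue = g''(a)/2; g''(2/3 + (1/6)*sqrt(70)) = -(5589/557375)*sqrt(70), so the residue is -(5589/1114750)*sqrt(70).
List the singular points by increasing real part (a conjugate pair: the negative imaginary part first).

Radius of convergence at 0: -2/3 + (1/6)*sqrt(70).
At 2/3 - (1/6)*sqrt(70): a pole of order 3; residue (5589/1114750)*sqrt(70).
At 2/3 + (1/6)*sqrt(70): a pole of order 3; residue -(5589/1114750)*sqrt(70).


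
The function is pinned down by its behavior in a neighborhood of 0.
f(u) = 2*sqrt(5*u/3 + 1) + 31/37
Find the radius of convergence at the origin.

The radius of convergence is 3/5.

Branch term (2)*sqrt(1 - u/(-3/5)): its argument vanishes at u = -3/5, a square-root branch point, modulus 3/5.
The radius of convergence is the smallest modulus among the singular points: 3/5.


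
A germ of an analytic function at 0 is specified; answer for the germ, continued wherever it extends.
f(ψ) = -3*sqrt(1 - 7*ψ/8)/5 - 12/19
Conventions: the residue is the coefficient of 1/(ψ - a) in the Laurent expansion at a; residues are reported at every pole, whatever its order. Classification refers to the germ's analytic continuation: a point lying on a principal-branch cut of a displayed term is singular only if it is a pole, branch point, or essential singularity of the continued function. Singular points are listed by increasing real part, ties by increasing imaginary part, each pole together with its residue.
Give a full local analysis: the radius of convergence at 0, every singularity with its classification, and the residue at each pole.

Branch term (-3/5)*sqrt(1 - ψ/(8/7)): its argument vanishes at ψ = 8/7, a square-root branch point, modulus 8/7.
The radius of convergence is the smallest modulus among the singular points: 8/7.

Radius of convergence at 0: 8/7.
At 8/7: an algebraic (square-root) branch point.


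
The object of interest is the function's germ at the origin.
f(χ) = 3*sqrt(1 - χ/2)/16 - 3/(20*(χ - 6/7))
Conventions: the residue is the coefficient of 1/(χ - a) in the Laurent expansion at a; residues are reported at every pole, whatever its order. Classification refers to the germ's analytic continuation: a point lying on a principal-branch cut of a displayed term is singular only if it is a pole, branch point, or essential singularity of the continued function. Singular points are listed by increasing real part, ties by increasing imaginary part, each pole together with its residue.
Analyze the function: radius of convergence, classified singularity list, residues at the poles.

Radius of convergence at 0: 6/7.
At 6/7: a pole of order 1; residue -3/20.
At 2: an algebraic (square-root) branch point.

Denominator factor (χ - 6/7): pole of order 1 at 6/7, modulus 6/7.
Branch term (3/16)*sqrt(1 - χ/(2)): its argument vanishes at χ = 2, a square-root branch point, modulus 2.
The radius of convergence is the smallest modulus among the singular points: 6/7.
The branch term is analytic at 6/7 and contributes nothing to the residue; only the rational part matters.
At the order-1 pole 6/7 set g(χ) = (χ - (6/7))*(rational part) = -3/20.
Simple pole: residue = g(a) at a = 6/7, which is -3/20.
List the singular points by increasing real part (a conjugate pair: the negative imaginary part first).


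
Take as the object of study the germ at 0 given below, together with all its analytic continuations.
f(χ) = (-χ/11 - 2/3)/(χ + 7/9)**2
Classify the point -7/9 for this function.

The point is a pole of order 2.

The denominator factor χ + 7/9 vanishes at -7/9 and appears to the power 2; the numerator there equals -59/99, nonzero, and no other factor vanishes.
Hence a pole whose order is the multiplicity, 2.


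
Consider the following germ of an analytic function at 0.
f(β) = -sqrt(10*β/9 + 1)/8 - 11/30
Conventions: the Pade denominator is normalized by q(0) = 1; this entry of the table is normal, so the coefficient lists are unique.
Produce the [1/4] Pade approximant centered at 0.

The Pade approximant has numerator coefficients [-59/120, -145640167/374834520]; denominator coefficients [1, 2027288/3123621, -327575/6247242, 933875/84337767, -5325625/2024106408].

Taylor coefficients needed (expand at 0): a_0 = -59/120, a_1 = -5/72, a_2 = 25/1296, a_3 = -125/11664, a_4 = 3125/419904, a_5 = -21875/3779136.
Write the denominator as Q(β) = 1 + q1*β + q2*β^2 + q3*β^3 + q4*β^4. Requiring Q*f - P = O(β^6) with deg P <= 1 kills the coefficients of β^2..β^5 in Q*f:
  β^2: a_2 + q1*a_1 + q2*a_0 = 0, i.e. 25/1296 + (-5/72)*q1 + (-59/120)*q2 = 0.
  β^3: a_3 + q1*a_2 + q2*a_1 + q3*a_0 = 0, i.e. -125/11664 + (25/1296)*q1 + (-5/72)*q2 + (-59/120)*q3 = 0.
  β^4: a_4 + q1*a_3 + q2*a_2 + q3*a_1 + q4*a_0 = 0, i.e. 3125/419904 + (-125/11664)*q1 + (25/1296)*q2 + (-5/72)*q3 + (-59/120)*q4 = 0.
  β^5: a_5 + q1*a_4 + q2*a_3 + q3*a_2 + q4*a_1 = 0, i.e. -21875/3779136 + (3125/419904)*q1 + (-125/11664)*q2 + (25/1296)*q3 + (-5/72)*q4 = 0.
Solving this linear system: q1 = 2027288/3123621, q2 = -327575/6247242, q3 = 933875/84337767, q4 = -5325625/2024106408.
The numerator is Q*f truncated at degree 1: P0 = a_0 = -59/120; P1 = a_1 + q1*a_0 = -145640167/374834520.


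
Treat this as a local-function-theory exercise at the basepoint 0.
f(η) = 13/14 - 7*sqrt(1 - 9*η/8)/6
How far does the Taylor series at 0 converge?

Branch term (-7/6)*sqrt(1 - η/(8/9)): its argument vanishes at η = 8/9, a square-root branch point, modulus 8/9.
The radius of convergence is the smallest modulus among the singular points: 8/9.

The radius of convergence is 8/9.


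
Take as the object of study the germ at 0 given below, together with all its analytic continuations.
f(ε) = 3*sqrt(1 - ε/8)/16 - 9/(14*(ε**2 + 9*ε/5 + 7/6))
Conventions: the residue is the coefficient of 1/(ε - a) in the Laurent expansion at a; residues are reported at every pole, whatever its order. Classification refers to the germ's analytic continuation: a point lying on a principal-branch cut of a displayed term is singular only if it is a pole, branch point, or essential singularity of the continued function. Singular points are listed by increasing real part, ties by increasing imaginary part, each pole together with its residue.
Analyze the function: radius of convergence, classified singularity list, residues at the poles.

Radius of convergence at 0: (1/6)*sqrt(42).
At (-9/10) - ((1/30)*sqrt(321))*i: a pole of order 1; residue -((45/1498)*sqrt(321))*i.
At (-9/10) + ((1/30)*sqrt(321))*i: a pole of order 1; residue ((45/1498)*sqrt(321))*i.
At 8: an algebraic (square-root) branch point.

Denominator factor (ε**2 + 9*ε/5 + 7/6): discriminant -107/75, complex-conjugate roots (-9/10) + ((1/30)*sqrt(321))*i and (-9/10) - ((1/30)*sqrt(321))*i; poles of order 1, moduli (1/6)*sqrt(42) and (1/6)*sqrt(42).
Branch term (3/16)*sqrt(1 - ε/(8)): its argument vanishes at ε = 8, a square-root branch point, modulus 8.
The radius of convergence is the smallest modulus among the singular points: (1/6)*sqrt(42).
The branch term is analytic at (-9/10) - ((1/30)*sqrt(321))*i and contributes nothing to the residue; only the rational part matters.
The factor ε**2 + 9*ε/5 + 7/6 splits as (ε - a)(ε - a') with a = (-9/10) - ((1/30)*sqrt(321))*i, a' = (-9/10) + ((1/30)*sqrt(321))*i. At the order-1 pole a set g(ε) = (ε - a)*(rational part) = [-9/14] / (ε - a').
Simple pole: residue = g(a) at a = (-9/10) - ((1/30)*sqrt(321))*i, which is -((45/1498)*sqrt(321))*i.
The branch term is analytic at (-9/10) + ((1/30)*sqrt(321))*i and contributes nothing to the residue; only the rational part matters.
The factor ε**2 + 9*ε/5 + 7/6 splits as (ε - a)(ε - a') with a = (-9/10) + ((1/30)*sqrt(321))*i, a' = (-9/10) - ((1/30)*sqrt(321))*i. At the order-1 pole a set g(ε) = (ε - a)*(rational part) = [-9/14] / (ε - a').
Simple pole: residue = g(a) at a = (-9/10) + ((1/30)*sqrt(321))*i, which is ((45/1498)*sqrt(321))*i.
List the singular points by increasing real part (a conjugate pair: the negative imaginary part first).


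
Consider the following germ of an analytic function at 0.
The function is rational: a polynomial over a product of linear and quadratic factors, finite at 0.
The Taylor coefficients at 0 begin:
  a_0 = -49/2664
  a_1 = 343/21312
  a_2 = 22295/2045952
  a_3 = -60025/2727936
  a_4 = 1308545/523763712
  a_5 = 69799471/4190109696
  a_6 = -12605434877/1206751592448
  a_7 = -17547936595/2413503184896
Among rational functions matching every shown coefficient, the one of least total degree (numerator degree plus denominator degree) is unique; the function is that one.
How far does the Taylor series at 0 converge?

No rational of total degree below 4 reproduces all 8 coefficients; solving the [0/4] Pade equations on them gives f(ρ) = -2/(37*(ρ**2 + 3*ρ/4 + 12/7)**2), whose expansion matches every shown term.
Denominator factor (ρ**2 + 3*ρ/4 + 12/7)^2: discriminant -705/112, complex-conjugate roots (-3/8) + ((1/56)*sqrt(4935))*i and (-3/8) - ((1/56)*sqrt(4935))*i; poles of order 2, moduli (2/7)*sqrt(21) and (2/7)*sqrt(21).
The radius of convergence is the smallest modulus among the singular points: (2/7)*sqrt(21).

The radius of convergence is (2/7)*sqrt(21).


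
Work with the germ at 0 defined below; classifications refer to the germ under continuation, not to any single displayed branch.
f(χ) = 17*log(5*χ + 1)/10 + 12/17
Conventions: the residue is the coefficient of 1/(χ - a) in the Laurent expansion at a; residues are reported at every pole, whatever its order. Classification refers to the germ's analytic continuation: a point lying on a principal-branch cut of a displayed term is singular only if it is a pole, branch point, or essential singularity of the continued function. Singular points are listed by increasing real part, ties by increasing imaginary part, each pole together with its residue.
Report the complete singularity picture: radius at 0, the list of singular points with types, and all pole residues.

Branch term (17/10)*log(1 - χ/(-1/5)): its argument vanishes at χ = -1/5, a logarithmic branch point, modulus 1/5.
The radius of convergence is the smallest modulus among the singular points: 1/5.

Radius of convergence at 0: 1/5.
At -1/5: a logarithmic branch point.


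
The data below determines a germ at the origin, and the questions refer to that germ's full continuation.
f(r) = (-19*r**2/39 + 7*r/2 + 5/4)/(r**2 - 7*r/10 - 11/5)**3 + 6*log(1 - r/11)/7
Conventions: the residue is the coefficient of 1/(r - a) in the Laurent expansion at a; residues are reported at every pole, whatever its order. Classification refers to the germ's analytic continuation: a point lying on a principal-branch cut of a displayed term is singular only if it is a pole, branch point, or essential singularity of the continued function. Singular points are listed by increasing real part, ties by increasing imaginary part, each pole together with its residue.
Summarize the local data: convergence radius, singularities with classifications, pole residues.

Radius of convergence at 0: -7/20 + (1/20)*sqrt(929).
At 7/20 - (1/20)*sqrt(929): a pole of order 3; residue -(65344000/31268838471)*sqrt(929).
At 7/20 + (1/20)*sqrt(929): a pole of order 3; residue (65344000/31268838471)*sqrt(929).
At 11: a logarithmic branch point.


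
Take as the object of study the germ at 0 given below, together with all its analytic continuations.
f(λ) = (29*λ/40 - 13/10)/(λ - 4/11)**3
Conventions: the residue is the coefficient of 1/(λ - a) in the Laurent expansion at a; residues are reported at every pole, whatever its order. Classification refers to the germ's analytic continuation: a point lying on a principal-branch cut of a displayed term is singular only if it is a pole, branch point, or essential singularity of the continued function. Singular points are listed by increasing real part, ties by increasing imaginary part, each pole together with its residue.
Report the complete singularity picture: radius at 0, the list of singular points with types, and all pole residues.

Radius of convergence at 0: 4/11.
At 4/11: a pole of order 3; residue 0.

Denominator factor (λ - 4/11)^3: pole of order 3 at 4/11, modulus 4/11.
The radius of convergence is the smallest modulus among the singular points: 4/11.
At the order-3 pole 4/11 set g(λ) = (λ - (4/11))^3*f(λ) = 29*λ/40 - 13/10.
Order-3 pole: residue = g''(a)/2; g''(4/11) = 0, so the residue is 0.
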